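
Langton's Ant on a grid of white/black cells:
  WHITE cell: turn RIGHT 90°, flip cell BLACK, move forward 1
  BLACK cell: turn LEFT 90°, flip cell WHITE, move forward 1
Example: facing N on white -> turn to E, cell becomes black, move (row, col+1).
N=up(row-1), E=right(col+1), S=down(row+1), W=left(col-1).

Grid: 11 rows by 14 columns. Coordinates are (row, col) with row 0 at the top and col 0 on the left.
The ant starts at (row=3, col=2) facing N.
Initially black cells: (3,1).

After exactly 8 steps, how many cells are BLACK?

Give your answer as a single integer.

Step 1: on WHITE (3,2): turn R to E, flip to black, move to (3,3). |black|=2
Step 2: on WHITE (3,3): turn R to S, flip to black, move to (4,3). |black|=3
Step 3: on WHITE (4,3): turn R to W, flip to black, move to (4,2). |black|=4
Step 4: on WHITE (4,2): turn R to N, flip to black, move to (3,2). |black|=5
Step 5: on BLACK (3,2): turn L to W, flip to white, move to (3,1). |black|=4
Step 6: on BLACK (3,1): turn L to S, flip to white, move to (4,1). |black|=3
Step 7: on WHITE (4,1): turn R to W, flip to black, move to (4,0). |black|=4
Step 8: on WHITE (4,0): turn R to N, flip to black, move to (3,0). |black|=5

Answer: 5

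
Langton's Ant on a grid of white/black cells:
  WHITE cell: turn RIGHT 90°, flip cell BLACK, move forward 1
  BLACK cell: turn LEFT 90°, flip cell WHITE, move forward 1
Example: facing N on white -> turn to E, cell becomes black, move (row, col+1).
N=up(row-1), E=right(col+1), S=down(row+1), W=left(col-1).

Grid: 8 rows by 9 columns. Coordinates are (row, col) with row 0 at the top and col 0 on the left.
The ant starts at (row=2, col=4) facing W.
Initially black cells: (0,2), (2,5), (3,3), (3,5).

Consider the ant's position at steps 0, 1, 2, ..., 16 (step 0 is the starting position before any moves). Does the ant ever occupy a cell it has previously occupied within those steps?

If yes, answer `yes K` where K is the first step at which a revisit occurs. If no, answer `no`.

Answer: yes 10

Derivation:
Step 1: on WHITE (2,4): turn R to N, flip to black, move to (1,4). |black|=5 — new cell
Step 2: on WHITE (1,4): turn R to E, flip to black, move to (1,5). |black|=6 — new cell
Step 3: on WHITE (1,5): turn R to S, flip to black, move to (2,5). |black|=7 — new cell
Step 4: on BLACK (2,5): turn L to E, flip to white, move to (2,6). |black|=6 — new cell
Step 5: on WHITE (2,6): turn R to S, flip to black, move to (3,6). |black|=7 — new cell
Step 6: on WHITE (3,6): turn R to W, flip to black, move to (3,5). |black|=8 — new cell
Step 7: on BLACK (3,5): turn L to S, flip to white, move to (4,5). |black|=7 — new cell
Step 8: on WHITE (4,5): turn R to W, flip to black, move to (4,4). |black|=8 — new cell
Step 9: on WHITE (4,4): turn R to N, flip to black, move to (3,4). |black|=9 — new cell
Step 10: on WHITE (3,4): turn R to E, flip to black, move to (3,5). |black|=10 — REVISIT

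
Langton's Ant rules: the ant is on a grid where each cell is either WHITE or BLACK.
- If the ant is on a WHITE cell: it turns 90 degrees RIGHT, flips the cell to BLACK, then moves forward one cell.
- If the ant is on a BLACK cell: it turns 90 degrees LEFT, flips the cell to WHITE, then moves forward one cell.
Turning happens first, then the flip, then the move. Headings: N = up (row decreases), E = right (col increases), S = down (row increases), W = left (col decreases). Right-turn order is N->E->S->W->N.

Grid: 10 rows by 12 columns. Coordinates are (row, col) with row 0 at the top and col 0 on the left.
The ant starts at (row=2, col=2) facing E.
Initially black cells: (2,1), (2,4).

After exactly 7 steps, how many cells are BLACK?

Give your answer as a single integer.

Answer: 7

Derivation:
Step 1: on WHITE (2,2): turn R to S, flip to black, move to (3,2). |black|=3
Step 2: on WHITE (3,2): turn R to W, flip to black, move to (3,1). |black|=4
Step 3: on WHITE (3,1): turn R to N, flip to black, move to (2,1). |black|=5
Step 4: on BLACK (2,1): turn L to W, flip to white, move to (2,0). |black|=4
Step 5: on WHITE (2,0): turn R to N, flip to black, move to (1,0). |black|=5
Step 6: on WHITE (1,0): turn R to E, flip to black, move to (1,1). |black|=6
Step 7: on WHITE (1,1): turn R to S, flip to black, move to (2,1). |black|=7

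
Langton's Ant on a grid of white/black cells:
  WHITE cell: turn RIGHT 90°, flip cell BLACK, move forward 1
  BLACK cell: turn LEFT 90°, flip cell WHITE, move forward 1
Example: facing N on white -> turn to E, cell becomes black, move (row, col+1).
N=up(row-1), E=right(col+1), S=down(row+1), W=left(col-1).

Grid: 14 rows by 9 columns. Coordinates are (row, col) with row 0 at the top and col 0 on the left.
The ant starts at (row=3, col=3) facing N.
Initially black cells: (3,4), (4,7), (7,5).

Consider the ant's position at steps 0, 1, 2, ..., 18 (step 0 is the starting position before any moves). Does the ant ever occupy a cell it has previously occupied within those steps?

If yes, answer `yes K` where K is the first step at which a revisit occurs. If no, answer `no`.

Answer: yes 5

Derivation:
Step 1: on WHITE (3,3): turn R to E, flip to black, move to (3,4). |black|=4 — new cell
Step 2: on BLACK (3,4): turn L to N, flip to white, move to (2,4). |black|=3 — new cell
Step 3: on WHITE (2,4): turn R to E, flip to black, move to (2,5). |black|=4 — new cell
Step 4: on WHITE (2,5): turn R to S, flip to black, move to (3,5). |black|=5 — new cell
Step 5: on WHITE (3,5): turn R to W, flip to black, move to (3,4). |black|=6 — REVISIT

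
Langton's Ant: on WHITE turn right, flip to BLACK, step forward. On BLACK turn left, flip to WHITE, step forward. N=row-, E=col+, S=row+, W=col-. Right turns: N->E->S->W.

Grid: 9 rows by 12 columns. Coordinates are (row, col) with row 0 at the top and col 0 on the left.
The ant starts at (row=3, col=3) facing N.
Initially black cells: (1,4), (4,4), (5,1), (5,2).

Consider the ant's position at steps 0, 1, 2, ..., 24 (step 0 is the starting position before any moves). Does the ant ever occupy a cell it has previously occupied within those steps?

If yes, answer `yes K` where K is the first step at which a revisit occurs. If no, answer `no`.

Answer: yes 6

Derivation:
Step 1: on WHITE (3,3): turn R to E, flip to black, move to (3,4). |black|=5 — new cell
Step 2: on WHITE (3,4): turn R to S, flip to black, move to (4,4). |black|=6 — new cell
Step 3: on BLACK (4,4): turn L to E, flip to white, move to (4,5). |black|=5 — new cell
Step 4: on WHITE (4,5): turn R to S, flip to black, move to (5,5). |black|=6 — new cell
Step 5: on WHITE (5,5): turn R to W, flip to black, move to (5,4). |black|=7 — new cell
Step 6: on WHITE (5,4): turn R to N, flip to black, move to (4,4). |black|=8 — REVISIT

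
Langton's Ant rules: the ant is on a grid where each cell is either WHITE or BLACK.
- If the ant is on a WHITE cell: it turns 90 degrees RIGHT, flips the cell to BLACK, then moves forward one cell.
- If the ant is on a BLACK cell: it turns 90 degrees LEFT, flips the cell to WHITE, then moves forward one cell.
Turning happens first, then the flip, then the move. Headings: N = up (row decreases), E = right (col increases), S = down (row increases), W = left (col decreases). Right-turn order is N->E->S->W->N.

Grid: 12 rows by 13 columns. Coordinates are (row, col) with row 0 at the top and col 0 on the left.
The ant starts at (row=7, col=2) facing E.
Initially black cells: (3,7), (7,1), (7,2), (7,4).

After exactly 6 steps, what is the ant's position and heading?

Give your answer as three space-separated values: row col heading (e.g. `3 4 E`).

Step 1: on BLACK (7,2): turn L to N, flip to white, move to (6,2). |black|=3
Step 2: on WHITE (6,2): turn R to E, flip to black, move to (6,3). |black|=4
Step 3: on WHITE (6,3): turn R to S, flip to black, move to (7,3). |black|=5
Step 4: on WHITE (7,3): turn R to W, flip to black, move to (7,2). |black|=6
Step 5: on WHITE (7,2): turn R to N, flip to black, move to (6,2). |black|=7
Step 6: on BLACK (6,2): turn L to W, flip to white, move to (6,1). |black|=6

Answer: 6 1 W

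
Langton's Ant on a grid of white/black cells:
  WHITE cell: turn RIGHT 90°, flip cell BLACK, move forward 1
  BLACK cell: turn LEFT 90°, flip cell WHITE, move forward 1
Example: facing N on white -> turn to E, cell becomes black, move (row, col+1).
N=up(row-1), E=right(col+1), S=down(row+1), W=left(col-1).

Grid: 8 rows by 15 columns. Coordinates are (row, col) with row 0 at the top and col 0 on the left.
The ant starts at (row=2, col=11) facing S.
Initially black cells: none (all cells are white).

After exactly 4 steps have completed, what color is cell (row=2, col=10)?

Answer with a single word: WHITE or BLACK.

Answer: BLACK

Derivation:
Step 1: on WHITE (2,11): turn R to W, flip to black, move to (2,10). |black|=1
Step 2: on WHITE (2,10): turn R to N, flip to black, move to (1,10). |black|=2
Step 3: on WHITE (1,10): turn R to E, flip to black, move to (1,11). |black|=3
Step 4: on WHITE (1,11): turn R to S, flip to black, move to (2,11). |black|=4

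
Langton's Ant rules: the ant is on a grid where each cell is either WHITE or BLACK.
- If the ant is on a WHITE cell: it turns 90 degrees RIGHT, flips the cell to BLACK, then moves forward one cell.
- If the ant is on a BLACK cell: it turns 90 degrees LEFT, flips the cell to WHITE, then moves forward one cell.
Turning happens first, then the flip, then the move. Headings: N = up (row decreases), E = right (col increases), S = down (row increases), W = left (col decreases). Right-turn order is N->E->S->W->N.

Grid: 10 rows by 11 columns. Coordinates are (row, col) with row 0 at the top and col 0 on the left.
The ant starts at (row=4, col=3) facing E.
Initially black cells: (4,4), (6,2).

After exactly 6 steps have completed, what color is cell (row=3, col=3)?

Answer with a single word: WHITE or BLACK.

Answer: BLACK

Derivation:
Step 1: on WHITE (4,3): turn R to S, flip to black, move to (5,3). |black|=3
Step 2: on WHITE (5,3): turn R to W, flip to black, move to (5,2). |black|=4
Step 3: on WHITE (5,2): turn R to N, flip to black, move to (4,2). |black|=5
Step 4: on WHITE (4,2): turn R to E, flip to black, move to (4,3). |black|=6
Step 5: on BLACK (4,3): turn L to N, flip to white, move to (3,3). |black|=5
Step 6: on WHITE (3,3): turn R to E, flip to black, move to (3,4). |black|=6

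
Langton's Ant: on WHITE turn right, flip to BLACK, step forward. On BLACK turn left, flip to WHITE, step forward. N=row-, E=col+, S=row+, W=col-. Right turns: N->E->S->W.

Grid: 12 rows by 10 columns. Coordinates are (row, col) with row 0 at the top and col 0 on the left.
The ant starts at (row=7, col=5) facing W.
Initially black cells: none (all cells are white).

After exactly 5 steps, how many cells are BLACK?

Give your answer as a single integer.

Answer: 3

Derivation:
Step 1: on WHITE (7,5): turn R to N, flip to black, move to (6,5). |black|=1
Step 2: on WHITE (6,5): turn R to E, flip to black, move to (6,6). |black|=2
Step 3: on WHITE (6,6): turn R to S, flip to black, move to (7,6). |black|=3
Step 4: on WHITE (7,6): turn R to W, flip to black, move to (7,5). |black|=4
Step 5: on BLACK (7,5): turn L to S, flip to white, move to (8,5). |black|=3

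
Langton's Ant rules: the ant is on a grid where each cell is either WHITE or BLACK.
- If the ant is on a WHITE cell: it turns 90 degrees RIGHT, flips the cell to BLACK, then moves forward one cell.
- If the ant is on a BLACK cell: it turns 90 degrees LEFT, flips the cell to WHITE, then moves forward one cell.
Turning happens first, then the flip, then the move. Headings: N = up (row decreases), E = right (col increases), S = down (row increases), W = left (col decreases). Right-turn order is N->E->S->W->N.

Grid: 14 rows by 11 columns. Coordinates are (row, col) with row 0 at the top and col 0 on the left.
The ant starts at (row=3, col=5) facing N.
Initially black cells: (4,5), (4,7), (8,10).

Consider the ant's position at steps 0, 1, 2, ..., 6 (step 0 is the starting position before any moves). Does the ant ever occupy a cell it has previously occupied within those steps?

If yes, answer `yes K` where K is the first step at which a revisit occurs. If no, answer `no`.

Step 1: on WHITE (3,5): turn R to E, flip to black, move to (3,6). |black|=4 — new cell
Step 2: on WHITE (3,6): turn R to S, flip to black, move to (4,6). |black|=5 — new cell
Step 3: on WHITE (4,6): turn R to W, flip to black, move to (4,5). |black|=6 — new cell
Step 4: on BLACK (4,5): turn L to S, flip to white, move to (5,5). |black|=5 — new cell
Step 5: on WHITE (5,5): turn R to W, flip to black, move to (5,4). |black|=6 — new cell
Step 6: on WHITE (5,4): turn R to N, flip to black, move to (4,4). |black|=7 — new cell
No revisit within 6 steps.

Answer: no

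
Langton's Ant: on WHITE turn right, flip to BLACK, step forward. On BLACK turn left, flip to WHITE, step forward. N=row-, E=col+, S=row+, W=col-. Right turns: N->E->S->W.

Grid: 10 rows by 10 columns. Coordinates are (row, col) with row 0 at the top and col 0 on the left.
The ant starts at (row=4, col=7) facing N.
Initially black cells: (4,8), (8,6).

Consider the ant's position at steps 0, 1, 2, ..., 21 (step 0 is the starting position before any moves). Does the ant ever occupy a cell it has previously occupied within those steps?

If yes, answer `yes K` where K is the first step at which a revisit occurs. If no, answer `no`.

Step 1: on WHITE (4,7): turn R to E, flip to black, move to (4,8). |black|=3 — new cell
Step 2: on BLACK (4,8): turn L to N, flip to white, move to (3,8). |black|=2 — new cell
Step 3: on WHITE (3,8): turn R to E, flip to black, move to (3,9). |black|=3 — new cell
Step 4: on WHITE (3,9): turn R to S, flip to black, move to (4,9). |black|=4 — new cell
Step 5: on WHITE (4,9): turn R to W, flip to black, move to (4,8). |black|=5 — REVISIT

Answer: yes 5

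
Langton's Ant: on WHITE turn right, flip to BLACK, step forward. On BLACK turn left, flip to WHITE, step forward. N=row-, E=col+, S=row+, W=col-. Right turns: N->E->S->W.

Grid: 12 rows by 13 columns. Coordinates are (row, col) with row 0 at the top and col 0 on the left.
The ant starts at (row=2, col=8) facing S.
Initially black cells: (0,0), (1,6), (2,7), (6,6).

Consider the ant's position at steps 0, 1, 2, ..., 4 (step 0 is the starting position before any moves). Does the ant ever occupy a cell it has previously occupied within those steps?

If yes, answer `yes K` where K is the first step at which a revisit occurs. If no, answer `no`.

Step 1: on WHITE (2,8): turn R to W, flip to black, move to (2,7). |black|=5 — new cell
Step 2: on BLACK (2,7): turn L to S, flip to white, move to (3,7). |black|=4 — new cell
Step 3: on WHITE (3,7): turn R to W, flip to black, move to (3,6). |black|=5 — new cell
Step 4: on WHITE (3,6): turn R to N, flip to black, move to (2,6). |black|=6 — new cell
No revisit within 4 steps.

Answer: no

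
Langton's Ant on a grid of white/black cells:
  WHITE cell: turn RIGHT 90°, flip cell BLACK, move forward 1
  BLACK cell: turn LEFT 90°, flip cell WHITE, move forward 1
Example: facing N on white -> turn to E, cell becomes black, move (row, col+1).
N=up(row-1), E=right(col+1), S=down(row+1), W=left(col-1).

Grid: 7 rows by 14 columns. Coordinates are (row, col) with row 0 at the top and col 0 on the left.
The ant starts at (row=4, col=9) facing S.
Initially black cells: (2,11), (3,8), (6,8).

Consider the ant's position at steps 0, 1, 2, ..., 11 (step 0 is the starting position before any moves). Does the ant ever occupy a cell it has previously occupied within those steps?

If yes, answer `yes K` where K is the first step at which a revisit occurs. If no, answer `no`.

Answer: yes 6

Derivation:
Step 1: on WHITE (4,9): turn R to W, flip to black, move to (4,8). |black|=4 — new cell
Step 2: on WHITE (4,8): turn R to N, flip to black, move to (3,8). |black|=5 — new cell
Step 3: on BLACK (3,8): turn L to W, flip to white, move to (3,7). |black|=4 — new cell
Step 4: on WHITE (3,7): turn R to N, flip to black, move to (2,7). |black|=5 — new cell
Step 5: on WHITE (2,7): turn R to E, flip to black, move to (2,8). |black|=6 — new cell
Step 6: on WHITE (2,8): turn R to S, flip to black, move to (3,8). |black|=7 — REVISIT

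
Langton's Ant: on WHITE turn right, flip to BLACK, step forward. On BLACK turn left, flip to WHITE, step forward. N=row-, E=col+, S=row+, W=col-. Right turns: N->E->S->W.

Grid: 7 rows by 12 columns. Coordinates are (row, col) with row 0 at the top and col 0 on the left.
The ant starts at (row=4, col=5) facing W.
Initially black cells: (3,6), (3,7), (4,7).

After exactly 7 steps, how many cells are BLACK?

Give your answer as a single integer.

Step 1: on WHITE (4,5): turn R to N, flip to black, move to (3,5). |black|=4
Step 2: on WHITE (3,5): turn R to E, flip to black, move to (3,6). |black|=5
Step 3: on BLACK (3,6): turn L to N, flip to white, move to (2,6). |black|=4
Step 4: on WHITE (2,6): turn R to E, flip to black, move to (2,7). |black|=5
Step 5: on WHITE (2,7): turn R to S, flip to black, move to (3,7). |black|=6
Step 6: on BLACK (3,7): turn L to E, flip to white, move to (3,8). |black|=5
Step 7: on WHITE (3,8): turn R to S, flip to black, move to (4,8). |black|=6

Answer: 6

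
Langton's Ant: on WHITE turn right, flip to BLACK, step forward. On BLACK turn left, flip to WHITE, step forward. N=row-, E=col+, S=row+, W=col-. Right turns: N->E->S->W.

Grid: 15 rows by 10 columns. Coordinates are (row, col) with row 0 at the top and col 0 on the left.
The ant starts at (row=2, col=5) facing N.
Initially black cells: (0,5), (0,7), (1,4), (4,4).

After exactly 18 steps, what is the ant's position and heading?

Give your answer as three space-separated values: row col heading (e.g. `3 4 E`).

Step 1: on WHITE (2,5): turn R to E, flip to black, move to (2,6). |black|=5
Step 2: on WHITE (2,6): turn R to S, flip to black, move to (3,6). |black|=6
Step 3: on WHITE (3,6): turn R to W, flip to black, move to (3,5). |black|=7
Step 4: on WHITE (3,5): turn R to N, flip to black, move to (2,5). |black|=8
Step 5: on BLACK (2,5): turn L to W, flip to white, move to (2,4). |black|=7
Step 6: on WHITE (2,4): turn R to N, flip to black, move to (1,4). |black|=8
Step 7: on BLACK (1,4): turn L to W, flip to white, move to (1,3). |black|=7
Step 8: on WHITE (1,3): turn R to N, flip to black, move to (0,3). |black|=8
Step 9: on WHITE (0,3): turn R to E, flip to black, move to (0,4). |black|=9
Step 10: on WHITE (0,4): turn R to S, flip to black, move to (1,4). |black|=10
Step 11: on WHITE (1,4): turn R to W, flip to black, move to (1,3). |black|=11
Step 12: on BLACK (1,3): turn L to S, flip to white, move to (2,3). |black|=10
Step 13: on WHITE (2,3): turn R to W, flip to black, move to (2,2). |black|=11
Step 14: on WHITE (2,2): turn R to N, flip to black, move to (1,2). |black|=12
Step 15: on WHITE (1,2): turn R to E, flip to black, move to (1,3). |black|=13
Step 16: on WHITE (1,3): turn R to S, flip to black, move to (2,3). |black|=14
Step 17: on BLACK (2,3): turn L to E, flip to white, move to (2,4). |black|=13
Step 18: on BLACK (2,4): turn L to N, flip to white, move to (1,4). |black|=12

Answer: 1 4 N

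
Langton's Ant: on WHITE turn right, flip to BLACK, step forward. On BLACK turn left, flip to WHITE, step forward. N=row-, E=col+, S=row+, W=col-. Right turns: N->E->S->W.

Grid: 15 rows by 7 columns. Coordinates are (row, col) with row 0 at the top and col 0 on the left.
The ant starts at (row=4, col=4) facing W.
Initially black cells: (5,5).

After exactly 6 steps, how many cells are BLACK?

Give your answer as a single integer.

Step 1: on WHITE (4,4): turn R to N, flip to black, move to (3,4). |black|=2
Step 2: on WHITE (3,4): turn R to E, flip to black, move to (3,5). |black|=3
Step 3: on WHITE (3,5): turn R to S, flip to black, move to (4,5). |black|=4
Step 4: on WHITE (4,5): turn R to W, flip to black, move to (4,4). |black|=5
Step 5: on BLACK (4,4): turn L to S, flip to white, move to (5,4). |black|=4
Step 6: on WHITE (5,4): turn R to W, flip to black, move to (5,3). |black|=5

Answer: 5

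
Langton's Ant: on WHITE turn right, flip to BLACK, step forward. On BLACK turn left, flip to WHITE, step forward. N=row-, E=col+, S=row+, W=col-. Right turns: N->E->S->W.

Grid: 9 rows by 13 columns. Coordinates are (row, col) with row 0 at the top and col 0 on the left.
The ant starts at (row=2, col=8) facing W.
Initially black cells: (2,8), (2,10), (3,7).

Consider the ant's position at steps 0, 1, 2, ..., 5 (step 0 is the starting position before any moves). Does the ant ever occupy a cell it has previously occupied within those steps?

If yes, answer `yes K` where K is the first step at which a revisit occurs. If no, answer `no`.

Step 1: on BLACK (2,8): turn L to S, flip to white, move to (3,8). |black|=2 — new cell
Step 2: on WHITE (3,8): turn R to W, flip to black, move to (3,7). |black|=3 — new cell
Step 3: on BLACK (3,7): turn L to S, flip to white, move to (4,7). |black|=2 — new cell
Step 4: on WHITE (4,7): turn R to W, flip to black, move to (4,6). |black|=3 — new cell
Step 5: on WHITE (4,6): turn R to N, flip to black, move to (3,6). |black|=4 — new cell
No revisit within 5 steps.

Answer: no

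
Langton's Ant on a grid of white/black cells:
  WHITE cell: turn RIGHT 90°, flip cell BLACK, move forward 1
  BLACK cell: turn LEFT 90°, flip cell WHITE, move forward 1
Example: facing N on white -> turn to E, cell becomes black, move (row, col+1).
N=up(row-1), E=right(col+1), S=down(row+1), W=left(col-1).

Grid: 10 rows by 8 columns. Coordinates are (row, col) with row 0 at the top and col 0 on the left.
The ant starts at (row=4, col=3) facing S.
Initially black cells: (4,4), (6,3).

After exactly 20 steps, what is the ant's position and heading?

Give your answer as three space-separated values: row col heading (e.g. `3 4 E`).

Step 1: on WHITE (4,3): turn R to W, flip to black, move to (4,2). |black|=3
Step 2: on WHITE (4,2): turn R to N, flip to black, move to (3,2). |black|=4
Step 3: on WHITE (3,2): turn R to E, flip to black, move to (3,3). |black|=5
Step 4: on WHITE (3,3): turn R to S, flip to black, move to (4,3). |black|=6
Step 5: on BLACK (4,3): turn L to E, flip to white, move to (4,4). |black|=5
Step 6: on BLACK (4,4): turn L to N, flip to white, move to (3,4). |black|=4
Step 7: on WHITE (3,4): turn R to E, flip to black, move to (3,5). |black|=5
Step 8: on WHITE (3,5): turn R to S, flip to black, move to (4,5). |black|=6
Step 9: on WHITE (4,5): turn R to W, flip to black, move to (4,4). |black|=7
Step 10: on WHITE (4,4): turn R to N, flip to black, move to (3,4). |black|=8
Step 11: on BLACK (3,4): turn L to W, flip to white, move to (3,3). |black|=7
Step 12: on BLACK (3,3): turn L to S, flip to white, move to (4,3). |black|=6
Step 13: on WHITE (4,3): turn R to W, flip to black, move to (4,2). |black|=7
Step 14: on BLACK (4,2): turn L to S, flip to white, move to (5,2). |black|=6
Step 15: on WHITE (5,2): turn R to W, flip to black, move to (5,1). |black|=7
Step 16: on WHITE (5,1): turn R to N, flip to black, move to (4,1). |black|=8
Step 17: on WHITE (4,1): turn R to E, flip to black, move to (4,2). |black|=9
Step 18: on WHITE (4,2): turn R to S, flip to black, move to (5,2). |black|=10
Step 19: on BLACK (5,2): turn L to E, flip to white, move to (5,3). |black|=9
Step 20: on WHITE (5,3): turn R to S, flip to black, move to (6,3). |black|=10

Answer: 6 3 S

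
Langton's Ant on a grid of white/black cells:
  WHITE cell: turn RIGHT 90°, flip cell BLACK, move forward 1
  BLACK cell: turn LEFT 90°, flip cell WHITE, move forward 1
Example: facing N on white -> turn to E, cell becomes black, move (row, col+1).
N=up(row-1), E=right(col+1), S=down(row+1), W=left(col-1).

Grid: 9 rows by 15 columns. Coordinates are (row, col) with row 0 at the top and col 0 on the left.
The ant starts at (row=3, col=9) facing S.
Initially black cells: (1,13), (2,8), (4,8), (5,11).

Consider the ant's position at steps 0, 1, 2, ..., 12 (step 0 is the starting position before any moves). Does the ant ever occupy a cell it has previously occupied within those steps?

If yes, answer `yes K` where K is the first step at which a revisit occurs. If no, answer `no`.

Step 1: on WHITE (3,9): turn R to W, flip to black, move to (3,8). |black|=5 — new cell
Step 2: on WHITE (3,8): turn R to N, flip to black, move to (2,8). |black|=6 — new cell
Step 3: on BLACK (2,8): turn L to W, flip to white, move to (2,7). |black|=5 — new cell
Step 4: on WHITE (2,7): turn R to N, flip to black, move to (1,7). |black|=6 — new cell
Step 5: on WHITE (1,7): turn R to E, flip to black, move to (1,8). |black|=7 — new cell
Step 6: on WHITE (1,8): turn R to S, flip to black, move to (2,8). |black|=8 — REVISIT

Answer: yes 6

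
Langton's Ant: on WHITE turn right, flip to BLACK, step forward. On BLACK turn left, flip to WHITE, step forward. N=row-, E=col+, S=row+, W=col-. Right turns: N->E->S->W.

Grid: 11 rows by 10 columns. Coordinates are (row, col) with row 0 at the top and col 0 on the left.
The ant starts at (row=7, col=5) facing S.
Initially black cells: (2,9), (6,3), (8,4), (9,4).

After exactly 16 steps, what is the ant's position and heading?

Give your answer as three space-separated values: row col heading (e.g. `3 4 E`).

Answer: 7 5 S

Derivation:
Step 1: on WHITE (7,5): turn R to W, flip to black, move to (7,4). |black|=5
Step 2: on WHITE (7,4): turn R to N, flip to black, move to (6,4). |black|=6
Step 3: on WHITE (6,4): turn R to E, flip to black, move to (6,5). |black|=7
Step 4: on WHITE (6,5): turn R to S, flip to black, move to (7,5). |black|=8
Step 5: on BLACK (7,5): turn L to E, flip to white, move to (7,6). |black|=7
Step 6: on WHITE (7,6): turn R to S, flip to black, move to (8,6). |black|=8
Step 7: on WHITE (8,6): turn R to W, flip to black, move to (8,5). |black|=9
Step 8: on WHITE (8,5): turn R to N, flip to black, move to (7,5). |black|=10
Step 9: on WHITE (7,5): turn R to E, flip to black, move to (7,6). |black|=11
Step 10: on BLACK (7,6): turn L to N, flip to white, move to (6,6). |black|=10
Step 11: on WHITE (6,6): turn R to E, flip to black, move to (6,7). |black|=11
Step 12: on WHITE (6,7): turn R to S, flip to black, move to (7,7). |black|=12
Step 13: on WHITE (7,7): turn R to W, flip to black, move to (7,6). |black|=13
Step 14: on WHITE (7,6): turn R to N, flip to black, move to (6,6). |black|=14
Step 15: on BLACK (6,6): turn L to W, flip to white, move to (6,5). |black|=13
Step 16: on BLACK (6,5): turn L to S, flip to white, move to (7,5). |black|=12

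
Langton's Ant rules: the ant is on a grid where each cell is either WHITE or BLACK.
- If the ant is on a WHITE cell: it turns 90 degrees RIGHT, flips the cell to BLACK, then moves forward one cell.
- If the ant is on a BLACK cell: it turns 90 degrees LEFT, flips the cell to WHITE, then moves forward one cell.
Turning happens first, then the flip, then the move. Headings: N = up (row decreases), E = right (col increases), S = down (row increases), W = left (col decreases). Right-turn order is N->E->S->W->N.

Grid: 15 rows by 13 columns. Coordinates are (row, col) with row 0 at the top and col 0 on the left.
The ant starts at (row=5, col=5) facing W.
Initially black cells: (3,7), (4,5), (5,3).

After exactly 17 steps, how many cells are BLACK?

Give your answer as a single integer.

Step 1: on WHITE (5,5): turn R to N, flip to black, move to (4,5). |black|=4
Step 2: on BLACK (4,5): turn L to W, flip to white, move to (4,4). |black|=3
Step 3: on WHITE (4,4): turn R to N, flip to black, move to (3,4). |black|=4
Step 4: on WHITE (3,4): turn R to E, flip to black, move to (3,5). |black|=5
Step 5: on WHITE (3,5): turn R to S, flip to black, move to (4,5). |black|=6
Step 6: on WHITE (4,5): turn R to W, flip to black, move to (4,4). |black|=7
Step 7: on BLACK (4,4): turn L to S, flip to white, move to (5,4). |black|=6
Step 8: on WHITE (5,4): turn R to W, flip to black, move to (5,3). |black|=7
Step 9: on BLACK (5,3): turn L to S, flip to white, move to (6,3). |black|=6
Step 10: on WHITE (6,3): turn R to W, flip to black, move to (6,2). |black|=7
Step 11: on WHITE (6,2): turn R to N, flip to black, move to (5,2). |black|=8
Step 12: on WHITE (5,2): turn R to E, flip to black, move to (5,3). |black|=9
Step 13: on WHITE (5,3): turn R to S, flip to black, move to (6,3). |black|=10
Step 14: on BLACK (6,3): turn L to E, flip to white, move to (6,4). |black|=9
Step 15: on WHITE (6,4): turn R to S, flip to black, move to (7,4). |black|=10
Step 16: on WHITE (7,4): turn R to W, flip to black, move to (7,3). |black|=11
Step 17: on WHITE (7,3): turn R to N, flip to black, move to (6,3). |black|=12

Answer: 12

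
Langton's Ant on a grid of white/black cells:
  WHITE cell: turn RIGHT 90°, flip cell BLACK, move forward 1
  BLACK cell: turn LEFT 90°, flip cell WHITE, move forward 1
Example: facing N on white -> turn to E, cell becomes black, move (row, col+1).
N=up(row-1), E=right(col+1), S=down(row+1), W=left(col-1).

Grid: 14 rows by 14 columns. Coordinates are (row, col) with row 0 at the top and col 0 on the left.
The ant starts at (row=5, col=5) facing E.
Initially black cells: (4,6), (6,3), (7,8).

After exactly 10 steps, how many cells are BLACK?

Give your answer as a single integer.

Answer: 9

Derivation:
Step 1: on WHITE (5,5): turn R to S, flip to black, move to (6,5). |black|=4
Step 2: on WHITE (6,5): turn R to W, flip to black, move to (6,4). |black|=5
Step 3: on WHITE (6,4): turn R to N, flip to black, move to (5,4). |black|=6
Step 4: on WHITE (5,4): turn R to E, flip to black, move to (5,5). |black|=7
Step 5: on BLACK (5,5): turn L to N, flip to white, move to (4,5). |black|=6
Step 6: on WHITE (4,5): turn R to E, flip to black, move to (4,6). |black|=7
Step 7: on BLACK (4,6): turn L to N, flip to white, move to (3,6). |black|=6
Step 8: on WHITE (3,6): turn R to E, flip to black, move to (3,7). |black|=7
Step 9: on WHITE (3,7): turn R to S, flip to black, move to (4,7). |black|=8
Step 10: on WHITE (4,7): turn R to W, flip to black, move to (4,6). |black|=9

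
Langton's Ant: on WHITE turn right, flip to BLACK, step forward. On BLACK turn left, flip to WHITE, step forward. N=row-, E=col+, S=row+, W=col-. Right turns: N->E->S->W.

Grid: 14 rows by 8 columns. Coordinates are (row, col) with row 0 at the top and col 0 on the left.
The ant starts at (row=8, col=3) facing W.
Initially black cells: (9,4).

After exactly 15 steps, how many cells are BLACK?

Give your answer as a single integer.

Step 1: on WHITE (8,3): turn R to N, flip to black, move to (7,3). |black|=2
Step 2: on WHITE (7,3): turn R to E, flip to black, move to (7,4). |black|=3
Step 3: on WHITE (7,4): turn R to S, flip to black, move to (8,4). |black|=4
Step 4: on WHITE (8,4): turn R to W, flip to black, move to (8,3). |black|=5
Step 5: on BLACK (8,3): turn L to S, flip to white, move to (9,3). |black|=4
Step 6: on WHITE (9,3): turn R to W, flip to black, move to (9,2). |black|=5
Step 7: on WHITE (9,2): turn R to N, flip to black, move to (8,2). |black|=6
Step 8: on WHITE (8,2): turn R to E, flip to black, move to (8,3). |black|=7
Step 9: on WHITE (8,3): turn R to S, flip to black, move to (9,3). |black|=8
Step 10: on BLACK (9,3): turn L to E, flip to white, move to (9,4). |black|=7
Step 11: on BLACK (9,4): turn L to N, flip to white, move to (8,4). |black|=6
Step 12: on BLACK (8,4): turn L to W, flip to white, move to (8,3). |black|=5
Step 13: on BLACK (8,3): turn L to S, flip to white, move to (9,3). |black|=4
Step 14: on WHITE (9,3): turn R to W, flip to black, move to (9,2). |black|=5
Step 15: on BLACK (9,2): turn L to S, flip to white, move to (10,2). |black|=4

Answer: 4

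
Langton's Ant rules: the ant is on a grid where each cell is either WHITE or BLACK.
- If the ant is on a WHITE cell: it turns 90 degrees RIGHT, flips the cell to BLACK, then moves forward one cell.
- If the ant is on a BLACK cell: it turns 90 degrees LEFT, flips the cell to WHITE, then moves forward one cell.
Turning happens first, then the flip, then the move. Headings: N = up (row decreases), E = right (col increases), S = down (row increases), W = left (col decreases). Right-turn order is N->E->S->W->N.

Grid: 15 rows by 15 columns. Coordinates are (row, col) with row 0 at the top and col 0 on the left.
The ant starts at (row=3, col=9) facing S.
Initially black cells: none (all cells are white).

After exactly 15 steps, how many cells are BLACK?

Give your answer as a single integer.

Step 1: on WHITE (3,9): turn R to W, flip to black, move to (3,8). |black|=1
Step 2: on WHITE (3,8): turn R to N, flip to black, move to (2,8). |black|=2
Step 3: on WHITE (2,8): turn R to E, flip to black, move to (2,9). |black|=3
Step 4: on WHITE (2,9): turn R to S, flip to black, move to (3,9). |black|=4
Step 5: on BLACK (3,9): turn L to E, flip to white, move to (3,10). |black|=3
Step 6: on WHITE (3,10): turn R to S, flip to black, move to (4,10). |black|=4
Step 7: on WHITE (4,10): turn R to W, flip to black, move to (4,9). |black|=5
Step 8: on WHITE (4,9): turn R to N, flip to black, move to (3,9). |black|=6
Step 9: on WHITE (3,9): turn R to E, flip to black, move to (3,10). |black|=7
Step 10: on BLACK (3,10): turn L to N, flip to white, move to (2,10). |black|=6
Step 11: on WHITE (2,10): turn R to E, flip to black, move to (2,11). |black|=7
Step 12: on WHITE (2,11): turn R to S, flip to black, move to (3,11). |black|=8
Step 13: on WHITE (3,11): turn R to W, flip to black, move to (3,10). |black|=9
Step 14: on WHITE (3,10): turn R to N, flip to black, move to (2,10). |black|=10
Step 15: on BLACK (2,10): turn L to W, flip to white, move to (2,9). |black|=9

Answer: 9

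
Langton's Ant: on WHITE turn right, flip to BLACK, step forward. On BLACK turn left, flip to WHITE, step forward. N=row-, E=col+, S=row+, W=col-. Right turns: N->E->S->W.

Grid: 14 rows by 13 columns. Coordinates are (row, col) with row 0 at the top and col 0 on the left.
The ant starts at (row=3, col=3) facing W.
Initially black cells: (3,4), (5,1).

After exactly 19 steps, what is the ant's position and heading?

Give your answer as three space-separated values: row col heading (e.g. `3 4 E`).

Answer: 1 6 N

Derivation:
Step 1: on WHITE (3,3): turn R to N, flip to black, move to (2,3). |black|=3
Step 2: on WHITE (2,3): turn R to E, flip to black, move to (2,4). |black|=4
Step 3: on WHITE (2,4): turn R to S, flip to black, move to (3,4). |black|=5
Step 4: on BLACK (3,4): turn L to E, flip to white, move to (3,5). |black|=4
Step 5: on WHITE (3,5): turn R to S, flip to black, move to (4,5). |black|=5
Step 6: on WHITE (4,5): turn R to W, flip to black, move to (4,4). |black|=6
Step 7: on WHITE (4,4): turn R to N, flip to black, move to (3,4). |black|=7
Step 8: on WHITE (3,4): turn R to E, flip to black, move to (3,5). |black|=8
Step 9: on BLACK (3,5): turn L to N, flip to white, move to (2,5). |black|=7
Step 10: on WHITE (2,5): turn R to E, flip to black, move to (2,6). |black|=8
Step 11: on WHITE (2,6): turn R to S, flip to black, move to (3,6). |black|=9
Step 12: on WHITE (3,6): turn R to W, flip to black, move to (3,5). |black|=10
Step 13: on WHITE (3,5): turn R to N, flip to black, move to (2,5). |black|=11
Step 14: on BLACK (2,5): turn L to W, flip to white, move to (2,4). |black|=10
Step 15: on BLACK (2,4): turn L to S, flip to white, move to (3,4). |black|=9
Step 16: on BLACK (3,4): turn L to E, flip to white, move to (3,5). |black|=8
Step 17: on BLACK (3,5): turn L to N, flip to white, move to (2,5). |black|=7
Step 18: on WHITE (2,5): turn R to E, flip to black, move to (2,6). |black|=8
Step 19: on BLACK (2,6): turn L to N, flip to white, move to (1,6). |black|=7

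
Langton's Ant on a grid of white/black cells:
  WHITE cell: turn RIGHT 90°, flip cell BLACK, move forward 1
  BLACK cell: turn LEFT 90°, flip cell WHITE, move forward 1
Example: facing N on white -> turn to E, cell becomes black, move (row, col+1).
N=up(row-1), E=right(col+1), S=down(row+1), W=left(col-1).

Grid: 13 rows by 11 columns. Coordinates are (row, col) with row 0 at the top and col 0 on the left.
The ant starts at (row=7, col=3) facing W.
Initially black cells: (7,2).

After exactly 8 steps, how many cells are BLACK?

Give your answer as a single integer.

Answer: 5

Derivation:
Step 1: on WHITE (7,3): turn R to N, flip to black, move to (6,3). |black|=2
Step 2: on WHITE (6,3): turn R to E, flip to black, move to (6,4). |black|=3
Step 3: on WHITE (6,4): turn R to S, flip to black, move to (7,4). |black|=4
Step 4: on WHITE (7,4): turn R to W, flip to black, move to (7,3). |black|=5
Step 5: on BLACK (7,3): turn L to S, flip to white, move to (8,3). |black|=4
Step 6: on WHITE (8,3): turn R to W, flip to black, move to (8,2). |black|=5
Step 7: on WHITE (8,2): turn R to N, flip to black, move to (7,2). |black|=6
Step 8: on BLACK (7,2): turn L to W, flip to white, move to (7,1). |black|=5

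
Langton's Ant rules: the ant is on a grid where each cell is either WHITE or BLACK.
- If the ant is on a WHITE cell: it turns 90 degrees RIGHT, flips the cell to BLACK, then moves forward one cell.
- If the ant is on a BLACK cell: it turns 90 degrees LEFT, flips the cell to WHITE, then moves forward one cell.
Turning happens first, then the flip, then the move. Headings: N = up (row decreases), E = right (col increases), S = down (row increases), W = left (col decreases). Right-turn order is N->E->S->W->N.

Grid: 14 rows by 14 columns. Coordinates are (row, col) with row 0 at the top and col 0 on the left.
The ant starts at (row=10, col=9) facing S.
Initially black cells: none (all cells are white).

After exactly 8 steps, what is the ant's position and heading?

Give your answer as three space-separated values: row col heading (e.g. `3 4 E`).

Step 1: on WHITE (10,9): turn R to W, flip to black, move to (10,8). |black|=1
Step 2: on WHITE (10,8): turn R to N, flip to black, move to (9,8). |black|=2
Step 3: on WHITE (9,8): turn R to E, flip to black, move to (9,9). |black|=3
Step 4: on WHITE (9,9): turn R to S, flip to black, move to (10,9). |black|=4
Step 5: on BLACK (10,9): turn L to E, flip to white, move to (10,10). |black|=3
Step 6: on WHITE (10,10): turn R to S, flip to black, move to (11,10). |black|=4
Step 7: on WHITE (11,10): turn R to W, flip to black, move to (11,9). |black|=5
Step 8: on WHITE (11,9): turn R to N, flip to black, move to (10,9). |black|=6

Answer: 10 9 N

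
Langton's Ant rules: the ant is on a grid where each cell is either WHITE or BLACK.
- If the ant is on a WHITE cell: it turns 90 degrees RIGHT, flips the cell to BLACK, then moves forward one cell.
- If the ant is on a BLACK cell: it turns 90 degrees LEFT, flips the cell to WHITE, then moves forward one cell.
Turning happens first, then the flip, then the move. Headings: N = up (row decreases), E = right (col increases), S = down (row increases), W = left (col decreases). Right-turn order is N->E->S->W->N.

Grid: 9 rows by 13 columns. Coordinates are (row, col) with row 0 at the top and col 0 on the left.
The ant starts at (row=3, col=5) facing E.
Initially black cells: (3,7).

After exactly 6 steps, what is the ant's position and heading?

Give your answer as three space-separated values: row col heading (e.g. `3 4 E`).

Step 1: on WHITE (3,5): turn R to S, flip to black, move to (4,5). |black|=2
Step 2: on WHITE (4,5): turn R to W, flip to black, move to (4,4). |black|=3
Step 3: on WHITE (4,4): turn R to N, flip to black, move to (3,4). |black|=4
Step 4: on WHITE (3,4): turn R to E, flip to black, move to (3,5). |black|=5
Step 5: on BLACK (3,5): turn L to N, flip to white, move to (2,5). |black|=4
Step 6: on WHITE (2,5): turn R to E, flip to black, move to (2,6). |black|=5

Answer: 2 6 E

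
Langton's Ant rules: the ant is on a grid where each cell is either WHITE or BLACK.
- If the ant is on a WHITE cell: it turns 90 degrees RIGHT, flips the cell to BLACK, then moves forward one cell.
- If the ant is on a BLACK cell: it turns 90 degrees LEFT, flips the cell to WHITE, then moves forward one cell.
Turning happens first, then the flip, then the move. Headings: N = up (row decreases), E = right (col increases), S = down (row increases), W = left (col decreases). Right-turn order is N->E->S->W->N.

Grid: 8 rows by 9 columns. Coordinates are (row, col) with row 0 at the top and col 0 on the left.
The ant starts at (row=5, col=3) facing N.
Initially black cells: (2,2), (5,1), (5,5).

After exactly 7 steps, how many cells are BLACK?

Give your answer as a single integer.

Answer: 8

Derivation:
Step 1: on WHITE (5,3): turn R to E, flip to black, move to (5,4). |black|=4
Step 2: on WHITE (5,4): turn R to S, flip to black, move to (6,4). |black|=5
Step 3: on WHITE (6,4): turn R to W, flip to black, move to (6,3). |black|=6
Step 4: on WHITE (6,3): turn R to N, flip to black, move to (5,3). |black|=7
Step 5: on BLACK (5,3): turn L to W, flip to white, move to (5,2). |black|=6
Step 6: on WHITE (5,2): turn R to N, flip to black, move to (4,2). |black|=7
Step 7: on WHITE (4,2): turn R to E, flip to black, move to (4,3). |black|=8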